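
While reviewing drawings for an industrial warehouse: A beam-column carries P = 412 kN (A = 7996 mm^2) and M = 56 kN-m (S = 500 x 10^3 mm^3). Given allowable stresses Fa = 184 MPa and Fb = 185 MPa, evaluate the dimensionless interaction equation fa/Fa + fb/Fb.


f_a = P / A = 412000.0 / 7996 = 51.5258 MPa
f_b = M / S = 56000000.0 / 500000.0 = 112.0 MPa
Ratio = f_a / Fa + f_b / Fb
= 51.5258 / 184 + 112.0 / 185
= 0.8854 (dimensionless)

0.8854 (dimensionless)


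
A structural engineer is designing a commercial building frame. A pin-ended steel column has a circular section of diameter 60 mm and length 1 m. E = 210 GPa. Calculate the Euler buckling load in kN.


I = pi * d^4 / 64 = 636172.51 mm^4
L = 1000.0 mm
P_cr = pi^2 * E * I / L^2
= 9.8696 * 210000.0 * 636172.51 / 1000.0^2
= 1318541.92 N = 1318.5419 kN

1318.5419 kN


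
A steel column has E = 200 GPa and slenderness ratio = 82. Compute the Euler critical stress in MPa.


sigma_cr = pi^2 * E / lambda^2
= 9.8696 * 200000.0 / 82^2
= 9.8696 * 200000.0 / 6724
= 293.5635 MPa

293.5635 MPa


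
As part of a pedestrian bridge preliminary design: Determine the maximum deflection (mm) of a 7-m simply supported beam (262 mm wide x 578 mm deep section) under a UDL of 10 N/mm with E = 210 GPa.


I = 262 * 578^3 / 12 = 4216028718.67 mm^4
L = 7000.0 mm, w = 10 N/mm, E = 210000.0 MPa
delta = 5 * w * L^4 / (384 * E * I)
= 5 * 10 * 7000.0^4 / (384 * 210000.0 * 4216028718.67)
= 0.3531 mm

0.3531 mm


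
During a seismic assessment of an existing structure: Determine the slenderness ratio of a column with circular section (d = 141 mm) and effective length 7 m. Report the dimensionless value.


Radius of gyration r = d / 4 = 141 / 4 = 35.25 mm
L_eff = 7000.0 mm
Slenderness ratio = L / r = 7000.0 / 35.25 = 198.58 (dimensionless)

198.58 (dimensionless)


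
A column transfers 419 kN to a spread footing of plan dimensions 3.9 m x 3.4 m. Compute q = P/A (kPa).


A = 3.9 * 3.4 = 13.26 m^2
q = P / A = 419 / 13.26
= 31.5988 kPa

31.5988 kPa


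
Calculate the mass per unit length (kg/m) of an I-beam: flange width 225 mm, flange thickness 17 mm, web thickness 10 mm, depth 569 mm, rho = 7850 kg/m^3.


A_flanges = 2 * 225 * 17 = 7650 mm^2
A_web = (569 - 2 * 17) * 10 = 5350 mm^2
A_total = 7650 + 5350 = 13000 mm^2 = 0.013000 m^2
Weight = rho * A = 7850 * 0.013000 = 102.05 kg/m

102.05 kg/m


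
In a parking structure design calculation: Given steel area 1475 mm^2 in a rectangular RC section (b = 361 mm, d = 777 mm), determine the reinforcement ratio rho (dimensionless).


rho = As / (b * d)
= 1475 / (361 * 777)
= 1475 / 280497
= 0.005259 (dimensionless)

0.005259 (dimensionless)


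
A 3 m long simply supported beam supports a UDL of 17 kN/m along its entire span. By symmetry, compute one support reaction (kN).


Total load = w * L = 17 * 3 = 51 kN
By symmetry, each reaction R = total / 2 = 51 / 2 = 25.5 kN

25.5 kN


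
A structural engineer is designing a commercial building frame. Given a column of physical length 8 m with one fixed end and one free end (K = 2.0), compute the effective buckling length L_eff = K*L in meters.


L_eff = K * L
= 2.0 * 8
= 16.0 m

16.0 m


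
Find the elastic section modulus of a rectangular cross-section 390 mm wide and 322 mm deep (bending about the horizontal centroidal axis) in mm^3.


S = b * h^2 / 6
= 390 * 322^2 / 6
= 390 * 103684 / 6
= 6739460.0 mm^3

6739460.0 mm^3


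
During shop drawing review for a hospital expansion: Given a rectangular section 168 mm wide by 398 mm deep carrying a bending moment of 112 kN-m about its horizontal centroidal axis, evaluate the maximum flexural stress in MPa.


I = b * h^3 / 12 = 168 * 398^3 / 12 = 882627088.0 mm^4
y = h / 2 = 398 / 2 = 199.0 mm
M = 112 kN-m = 112000000.0 N-mm
sigma = M * y / I = 112000000.0 * 199.0 / 882627088.0
= 25.25 MPa

25.25 MPa


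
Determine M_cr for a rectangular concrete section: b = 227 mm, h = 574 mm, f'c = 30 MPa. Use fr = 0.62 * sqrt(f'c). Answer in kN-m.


fr = 0.62 * sqrt(30) = 0.62 * 5.4772 = 3.3959 MPa
I = 227 * 574^3 / 12 = 3577505320.67 mm^4
y_t = 287.0 mm
M_cr = fr * I / y_t = 3.3959 * 3577505320.67 / 287.0 N-mm
= 42.3302 kN-m

42.3302 kN-m


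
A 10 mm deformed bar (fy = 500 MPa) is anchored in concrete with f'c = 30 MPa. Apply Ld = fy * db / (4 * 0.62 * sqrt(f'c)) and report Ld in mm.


Ld = (fy * db) / (4 * 0.62 * sqrt(f'c))
= (500 * 10) / (4 * 0.62 * sqrt(30))
= 5000 / 13.5835
= 368.09 mm

368.09 mm


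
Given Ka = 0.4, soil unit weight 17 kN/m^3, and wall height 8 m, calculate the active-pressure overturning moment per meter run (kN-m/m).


Pa = 0.5 * Ka * gamma * H^2
= 0.5 * 0.4 * 17 * 8^2
= 217.6 kN/m
Arm = H / 3 = 8 / 3 = 2.6667 m
Mo = Pa * arm = Pa * H / 3 = 217.6 * 8 / 3 = 580.2667 kN-m/m

580.2667 kN-m/m


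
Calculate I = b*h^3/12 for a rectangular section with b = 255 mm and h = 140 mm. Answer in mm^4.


I = b * h^3 / 12
= 255 * 140^3 / 12
= 255 * 2744000 / 12
= 58310000.0 mm^4

58310000.0 mm^4


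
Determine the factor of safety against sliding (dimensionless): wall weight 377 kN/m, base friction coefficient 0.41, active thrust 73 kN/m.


Resisting force = mu * W = 0.41 * 377 = 154.57 kN/m
FOS = Resisting / Driving = 154.57 / 73
= 2.1174 (dimensionless)

2.1174 (dimensionless)


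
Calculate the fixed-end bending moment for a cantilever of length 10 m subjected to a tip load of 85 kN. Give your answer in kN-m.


For a cantilever with a point load at the free end:
M_max = P * L = 85 * 10 = 850 kN-m

850 kN-m


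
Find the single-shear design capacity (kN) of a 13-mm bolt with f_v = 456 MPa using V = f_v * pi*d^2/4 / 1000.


A = pi * d^2 / 4 = pi * 13^2 / 4 = 132.7323 mm^2
V = f_v * A / 1000 = 456 * 132.7323 / 1000
= 60.5259 kN

60.5259 kN


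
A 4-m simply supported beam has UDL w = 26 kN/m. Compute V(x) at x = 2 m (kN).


R_A = w * L / 2 = 26 * 4 / 2 = 52.0 kN
V(x) = R_A - w * x = 52.0 - 26 * 2
= 0.0 kN

0.0 kN


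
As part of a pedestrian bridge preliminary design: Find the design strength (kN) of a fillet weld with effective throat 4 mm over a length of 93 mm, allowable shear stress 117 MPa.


Strength = throat * length * allowable stress
= 4 * 93 * 117 N
= 43524 N
= 43.52 kN

43.52 kN


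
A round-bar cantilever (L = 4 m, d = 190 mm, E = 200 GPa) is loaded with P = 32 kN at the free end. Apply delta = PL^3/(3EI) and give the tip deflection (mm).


I = pi * d^4 / 64 = pi * 190^4 / 64 = 63971171.28 mm^4
L = 4000.0 mm, P = 32000.0 N, E = 200000.0 MPa
delta = P * L^3 / (3 * E * I)
= 32000.0 * 4000.0^3 / (3 * 200000.0 * 63971171.28)
= 53.3574 mm

53.3574 mm


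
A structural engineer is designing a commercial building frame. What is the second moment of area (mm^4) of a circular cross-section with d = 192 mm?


r = d / 2 = 192 / 2 = 96.0 mm
I = pi * r^4 / 4 = pi * 96.0^4 / 4
= 66707522.83 mm^4

66707522.83 mm^4


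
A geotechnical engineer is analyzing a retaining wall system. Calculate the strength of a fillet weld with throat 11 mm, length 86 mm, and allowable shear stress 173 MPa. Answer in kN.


Strength = throat * length * allowable stress
= 11 * 86 * 173 N
= 163658 N
= 163.66 kN

163.66 kN


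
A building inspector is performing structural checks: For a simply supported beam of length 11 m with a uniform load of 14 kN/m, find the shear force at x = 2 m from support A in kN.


R_A = w * L / 2 = 14 * 11 / 2 = 77.0 kN
V(x) = R_A - w * x = 77.0 - 14 * 2
= 49.0 kN

49.0 kN


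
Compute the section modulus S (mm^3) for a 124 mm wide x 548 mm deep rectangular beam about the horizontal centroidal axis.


S = b * h^2 / 6
= 124 * 548^2 / 6
= 124 * 300304 / 6
= 6206282.67 mm^3

6206282.67 mm^3


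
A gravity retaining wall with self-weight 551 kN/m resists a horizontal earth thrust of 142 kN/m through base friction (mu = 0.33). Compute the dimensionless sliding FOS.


Resisting force = mu * W = 0.33 * 551 = 181.83 kN/m
FOS = Resisting / Driving = 181.83 / 142
= 1.2805 (dimensionless)

1.2805 (dimensionless)


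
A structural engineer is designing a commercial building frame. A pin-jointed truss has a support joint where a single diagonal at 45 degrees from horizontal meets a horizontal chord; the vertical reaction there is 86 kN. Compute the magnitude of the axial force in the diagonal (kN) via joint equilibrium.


At the joint, only the diagonal has a vertical component, so vertical equilibrium gives:
F * sin(45) = 86
F = 86 / sin(45)
= 86 / 0.707107
= 121.62 kN

121.62 kN


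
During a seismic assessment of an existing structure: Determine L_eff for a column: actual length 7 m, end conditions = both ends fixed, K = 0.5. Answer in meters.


L_eff = K * L
= 0.5 * 7
= 3.5 m

3.5 m


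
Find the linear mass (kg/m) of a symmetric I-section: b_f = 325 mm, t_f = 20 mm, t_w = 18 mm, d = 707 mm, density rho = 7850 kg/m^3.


A_flanges = 2 * 325 * 20 = 13000 mm^2
A_web = (707 - 2 * 20) * 18 = 12006 mm^2
A_total = 13000 + 12006 = 25006 mm^2 = 0.025006 m^2
Weight = rho * A = 7850 * 0.025006 = 196.2971 kg/m

196.2971 kg/m


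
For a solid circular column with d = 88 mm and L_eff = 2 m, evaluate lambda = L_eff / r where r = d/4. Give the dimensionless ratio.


Radius of gyration r = d / 4 = 88 / 4 = 22.0 mm
L_eff = 2000.0 mm
Slenderness ratio = L / r = 2000.0 / 22.0 = 90.91 (dimensionless)

90.91 (dimensionless)


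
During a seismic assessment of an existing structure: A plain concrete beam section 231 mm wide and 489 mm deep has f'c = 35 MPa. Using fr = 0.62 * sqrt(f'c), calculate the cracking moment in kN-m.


fr = 0.62 * sqrt(35) = 0.62 * 5.9161 = 3.668 MPa
I = 231 * 489^3 / 12 = 2250905753.25 mm^4
y_t = 244.5 mm
M_cr = fr * I / y_t = 3.668 * 2250905753.25 / 244.5 N-mm
= 33.7679 kN-m

33.7679 kN-m


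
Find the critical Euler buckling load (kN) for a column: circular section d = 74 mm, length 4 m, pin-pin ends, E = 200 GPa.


I = pi * d^4 / 64 = 1471962.61 mm^4
L = 4000.0 mm
P_cr = pi^2 * E * I / L^2
= 9.8696 * 200000.0 * 1471962.61 / 4000.0^2
= 181596.11 N = 181.5961 kN

181.5961 kN


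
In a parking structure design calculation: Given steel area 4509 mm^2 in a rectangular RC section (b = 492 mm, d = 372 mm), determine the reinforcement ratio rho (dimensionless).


rho = As / (b * d)
= 4509 / (492 * 372)
= 4509 / 183024
= 0.024636 (dimensionless)

0.024636 (dimensionless)


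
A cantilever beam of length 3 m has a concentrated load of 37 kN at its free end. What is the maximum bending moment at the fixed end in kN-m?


For a cantilever with a point load at the free end:
M_max = P * L = 37 * 3 = 111 kN-m

111 kN-m


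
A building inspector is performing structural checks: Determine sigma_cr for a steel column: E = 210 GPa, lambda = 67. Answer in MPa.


sigma_cr = pi^2 * E / lambda^2
= 9.8696 * 210000.0 / 67^2
= 9.8696 * 210000.0 / 4489
= 461.7102 MPa

461.7102 MPa


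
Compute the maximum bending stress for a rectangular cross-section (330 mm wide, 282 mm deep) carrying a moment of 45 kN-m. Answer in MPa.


I = b * h^3 / 12 = 330 * 282^3 / 12 = 616708620.0 mm^4
y = h / 2 = 282 / 2 = 141.0 mm
M = 45 kN-m = 45000000.0 N-mm
sigma = M * y / I = 45000000.0 * 141.0 / 616708620.0
= 10.29 MPa

10.29 MPa


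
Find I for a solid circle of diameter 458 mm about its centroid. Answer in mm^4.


r = d / 2 = 458 / 2 = 229.0 mm
I = pi * r^4 / 4 = pi * 229.0^4 / 4
= 2159890880.21 mm^4

2159890880.21 mm^4


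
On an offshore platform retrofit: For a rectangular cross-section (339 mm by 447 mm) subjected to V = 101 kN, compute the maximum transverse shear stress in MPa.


A = b * h = 339 * 447 = 151533 mm^2
V = 101 kN = 101000.0 N
tau_max = 1.5 * V / A = 1.5 * 101000.0 / 151533
= 0.9998 MPa

0.9998 MPa


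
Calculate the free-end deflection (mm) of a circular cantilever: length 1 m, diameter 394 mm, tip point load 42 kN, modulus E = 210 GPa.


I = pi * d^4 / 64 = pi * 394^4 / 64 = 1182918396.8 mm^4
L = 1000.0 mm, P = 42000.0 N, E = 210000.0 MPa
delta = P * L^3 / (3 * E * I)
= 42000.0 * 1000.0^3 / (3 * 210000.0 * 1182918396.8)
= 0.0564 mm

0.0564 mm


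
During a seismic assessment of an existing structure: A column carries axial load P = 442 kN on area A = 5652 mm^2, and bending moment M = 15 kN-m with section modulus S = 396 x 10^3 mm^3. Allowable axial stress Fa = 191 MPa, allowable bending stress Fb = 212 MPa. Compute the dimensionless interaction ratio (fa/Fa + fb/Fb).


f_a = P / A = 442000.0 / 5652 = 78.2024 MPa
f_b = M / S = 15000000.0 / 396000.0 = 37.8788 MPa
Ratio = f_a / Fa + f_b / Fb
= 78.2024 / 191 + 37.8788 / 212
= 0.5881 (dimensionless)

0.5881 (dimensionless)


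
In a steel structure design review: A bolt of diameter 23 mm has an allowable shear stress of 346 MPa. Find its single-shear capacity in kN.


A = pi * d^2 / 4 = pi * 23^2 / 4 = 415.4756 mm^2
V = f_v * A / 1000 = 346 * 415.4756 / 1000
= 143.7546 kN

143.7546 kN


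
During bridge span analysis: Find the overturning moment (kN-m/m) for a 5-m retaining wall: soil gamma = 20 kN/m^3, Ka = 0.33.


Pa = 0.5 * Ka * gamma * H^2
= 0.5 * 0.33 * 20 * 5^2
= 82.5 kN/m
Arm = H / 3 = 5 / 3 = 1.6667 m
Mo = Pa * arm = Pa * H / 3 = 82.5 * 5 / 3 = 137.5 kN-m/m

137.5 kN-m/m


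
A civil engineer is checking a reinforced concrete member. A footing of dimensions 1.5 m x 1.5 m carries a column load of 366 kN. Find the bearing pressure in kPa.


A = 1.5 * 1.5 = 2.25 m^2
q = P / A = 366 / 2.25
= 162.6667 kPa

162.6667 kPa


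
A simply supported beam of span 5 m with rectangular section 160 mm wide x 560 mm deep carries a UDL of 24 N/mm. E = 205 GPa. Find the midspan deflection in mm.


I = 160 * 560^3 / 12 = 2341546666.67 mm^4
L = 5000.0 mm, w = 24 N/mm, E = 205000.0 MPa
delta = 5 * w * L^4 / (384 * E * I)
= 5 * 24 * 5000.0^4 / (384 * 205000.0 * 2341546666.67)
= 0.4069 mm

0.4069 mm


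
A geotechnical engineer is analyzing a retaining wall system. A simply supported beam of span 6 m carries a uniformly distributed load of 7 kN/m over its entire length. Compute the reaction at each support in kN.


Total load = w * L = 7 * 6 = 42 kN
By symmetry, each reaction R = total / 2 = 42 / 2 = 21.0 kN

21.0 kN


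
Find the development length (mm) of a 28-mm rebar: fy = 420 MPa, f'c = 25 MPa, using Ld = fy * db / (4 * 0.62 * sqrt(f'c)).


Ld = (fy * db) / (4 * 0.62 * sqrt(f'c))
= (420 * 28) / (4 * 0.62 * sqrt(25))
= 11760 / 12.4
= 948.39 mm

948.39 mm


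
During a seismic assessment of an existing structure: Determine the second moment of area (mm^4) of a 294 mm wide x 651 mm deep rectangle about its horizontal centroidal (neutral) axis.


I = b * h^3 / 12
= 294 * 651^3 / 12
= 294 * 275894451 / 12
= 6759414049.5 mm^4

6759414049.5 mm^4


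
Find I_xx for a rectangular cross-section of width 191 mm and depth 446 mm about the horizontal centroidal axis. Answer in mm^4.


I = b * h^3 / 12
= 191 * 446^3 / 12
= 191 * 88716536 / 12
= 1412071531.33 mm^4

1412071531.33 mm^4


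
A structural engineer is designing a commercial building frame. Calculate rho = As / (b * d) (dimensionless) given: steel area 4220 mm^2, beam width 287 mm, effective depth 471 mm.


rho = As / (b * d)
= 4220 / (287 * 471)
= 4220 / 135177
= 0.031218 (dimensionless)

0.031218 (dimensionless)


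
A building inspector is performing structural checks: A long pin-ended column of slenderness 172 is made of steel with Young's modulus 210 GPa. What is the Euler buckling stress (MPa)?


sigma_cr = pi^2 * E / lambda^2
= 9.8696 * 210000.0 / 172^2
= 9.8696 * 210000.0 / 29584
= 70.0587 MPa

70.0587 MPa


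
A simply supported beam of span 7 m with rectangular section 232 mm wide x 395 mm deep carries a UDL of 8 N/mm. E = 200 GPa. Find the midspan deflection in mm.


I = 232 * 395^3 / 12 = 1191510916.67 mm^4
L = 7000.0 mm, w = 8 N/mm, E = 200000.0 MPa
delta = 5 * w * L^4 / (384 * E * I)
= 5 * 8 * 7000.0^4 / (384 * 200000.0 * 1191510916.67)
= 1.0495 mm

1.0495 mm


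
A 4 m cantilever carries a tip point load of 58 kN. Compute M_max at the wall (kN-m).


For a cantilever with a point load at the free end:
M_max = P * L = 58 * 4 = 232 kN-m

232 kN-m


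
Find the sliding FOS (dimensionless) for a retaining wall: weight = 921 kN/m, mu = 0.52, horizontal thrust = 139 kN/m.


Resisting force = mu * W = 0.52 * 921 = 478.92 kN/m
FOS = Resisting / Driving = 478.92 / 139
= 3.4455 (dimensionless)

3.4455 (dimensionless)


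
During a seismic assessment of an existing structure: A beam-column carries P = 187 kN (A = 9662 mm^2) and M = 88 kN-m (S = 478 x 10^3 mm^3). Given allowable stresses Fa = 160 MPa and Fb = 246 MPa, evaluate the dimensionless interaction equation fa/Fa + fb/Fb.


f_a = P / A = 187000.0 / 9662 = 19.3542 MPa
f_b = M / S = 88000000.0 / 478000.0 = 184.1004 MPa
Ratio = f_a / Fa + f_b / Fb
= 19.3542 / 160 + 184.1004 / 246
= 0.8693 (dimensionless)

0.8693 (dimensionless)


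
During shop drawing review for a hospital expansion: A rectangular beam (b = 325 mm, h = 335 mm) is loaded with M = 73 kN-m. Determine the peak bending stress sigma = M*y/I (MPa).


I = b * h^3 / 12 = 325 * 335^3 / 12 = 1018208072.92 mm^4
y = h / 2 = 335 / 2 = 167.5 mm
M = 73 kN-m = 73000000.0 N-mm
sigma = M * y / I = 73000000.0 * 167.5 / 1018208072.92
= 12.01 MPa

12.01 MPa


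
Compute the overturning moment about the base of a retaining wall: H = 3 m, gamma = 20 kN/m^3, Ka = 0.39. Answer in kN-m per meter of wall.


Pa = 0.5 * Ka * gamma * H^2
= 0.5 * 0.39 * 20 * 3^2
= 35.1 kN/m
Arm = H / 3 = 3 / 3 = 1.0 m
Mo = Pa * arm = Pa * H / 3 = 35.1 * 3 / 3 = 35.1 kN-m/m

35.1 kN-m/m


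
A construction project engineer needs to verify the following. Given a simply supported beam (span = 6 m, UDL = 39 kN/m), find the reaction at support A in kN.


Total load = w * L = 39 * 6 = 234 kN
By symmetry, each reaction R = total / 2 = 234 / 2 = 117.0 kN

117.0 kN


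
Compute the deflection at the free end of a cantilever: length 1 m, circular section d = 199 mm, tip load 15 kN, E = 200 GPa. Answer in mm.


I = pi * d^4 / 64 = pi * 199^4 / 64 = 76980761.76 mm^4
L = 1000.0 mm, P = 15000.0 N, E = 200000.0 MPa
delta = P * L^3 / (3 * E * I)
= 15000.0 * 1000.0^3 / (3 * 200000.0 * 76980761.76)
= 0.3248 mm

0.3248 mm


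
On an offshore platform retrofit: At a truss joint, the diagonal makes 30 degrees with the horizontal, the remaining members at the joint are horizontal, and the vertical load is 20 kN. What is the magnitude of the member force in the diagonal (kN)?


At the joint, only the diagonal has a vertical component, so vertical equilibrium gives:
F * sin(30) = 20
F = 20 / sin(30)
= 20 / 0.5
= 40.0 kN

40.0 kN


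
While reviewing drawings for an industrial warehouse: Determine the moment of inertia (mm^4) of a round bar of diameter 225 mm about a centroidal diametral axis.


r = d / 2 = 225 / 2 = 112.5 mm
I = pi * r^4 / 4 = pi * 112.5^4 / 4
= 125805599.37 mm^4

125805599.37 mm^4


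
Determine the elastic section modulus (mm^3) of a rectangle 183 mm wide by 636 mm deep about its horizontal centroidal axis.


S = b * h^2 / 6
= 183 * 636^2 / 6
= 183 * 404496 / 6
= 12337128.0 mm^3

12337128.0 mm^3


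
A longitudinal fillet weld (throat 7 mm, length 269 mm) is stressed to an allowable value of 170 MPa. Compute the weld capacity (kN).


Strength = throat * length * allowable stress
= 7 * 269 * 170 N
= 320110 N
= 320.11 kN

320.11 kN


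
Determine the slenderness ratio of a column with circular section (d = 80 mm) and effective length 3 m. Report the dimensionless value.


Radius of gyration r = d / 4 = 80 / 4 = 20.0 mm
L_eff = 3000.0 mm
Slenderness ratio = L / r = 3000.0 / 20.0 = 150.0 (dimensionless)

150.0 (dimensionless)


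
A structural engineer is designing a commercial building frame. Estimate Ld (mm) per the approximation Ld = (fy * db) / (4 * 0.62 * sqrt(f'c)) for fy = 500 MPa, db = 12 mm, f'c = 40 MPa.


Ld = (fy * db) / (4 * 0.62 * sqrt(f'c))
= (500 * 12) / (4 * 0.62 * sqrt(40))
= 6000 / 15.6849
= 382.53 mm

382.53 mm


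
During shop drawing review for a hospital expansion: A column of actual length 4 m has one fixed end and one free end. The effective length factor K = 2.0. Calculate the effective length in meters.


L_eff = K * L
= 2.0 * 4
= 8.0 m

8.0 m


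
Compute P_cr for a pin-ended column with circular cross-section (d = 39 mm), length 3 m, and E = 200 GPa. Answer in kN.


I = pi * d^4 / 64 = 113560.77 mm^4
L = 3000.0 mm
P_cr = pi^2 * E * I / L^2
= 9.8696 * 200000.0 * 113560.77 / 3000.0^2
= 24906.66 N = 24.9067 kN

24.9067 kN


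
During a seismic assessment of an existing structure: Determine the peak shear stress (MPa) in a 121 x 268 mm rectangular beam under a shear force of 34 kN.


A = b * h = 121 * 268 = 32428 mm^2
V = 34 kN = 34000.0 N
tau_max = 1.5 * V / A = 1.5 * 34000.0 / 32428
= 1.5727 MPa

1.5727 MPa


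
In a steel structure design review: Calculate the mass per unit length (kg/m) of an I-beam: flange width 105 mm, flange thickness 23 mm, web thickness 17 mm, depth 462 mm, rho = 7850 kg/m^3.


A_flanges = 2 * 105 * 23 = 4830 mm^2
A_web = (462 - 2 * 23) * 17 = 7072 mm^2
A_total = 4830 + 7072 = 11902 mm^2 = 0.011902 m^2
Weight = rho * A = 7850 * 0.011902 = 93.4307 kg/m

93.4307 kg/m


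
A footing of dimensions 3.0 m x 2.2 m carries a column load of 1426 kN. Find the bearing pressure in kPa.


A = 3.0 * 2.2 = 6.6 m^2
q = P / A = 1426 / 6.6
= 216.0606 kPa

216.0606 kPa


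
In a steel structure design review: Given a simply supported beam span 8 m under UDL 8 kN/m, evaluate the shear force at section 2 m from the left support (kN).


R_A = w * L / 2 = 8 * 8 / 2 = 32.0 kN
V(x) = R_A - w * x = 32.0 - 8 * 2
= 16.0 kN

16.0 kN


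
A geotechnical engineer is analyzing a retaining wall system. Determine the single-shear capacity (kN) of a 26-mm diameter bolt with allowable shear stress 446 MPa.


A = pi * d^2 / 4 = pi * 26^2 / 4 = 530.9292 mm^2
V = f_v * A / 1000 = 446 * 530.9292 / 1000
= 236.7944 kN

236.7944 kN


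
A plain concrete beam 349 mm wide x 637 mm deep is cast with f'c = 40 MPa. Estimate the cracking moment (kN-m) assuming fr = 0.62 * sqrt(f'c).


fr = 0.62 * sqrt(40) = 0.62 * 6.3246 = 3.9212 MPa
I = 349 * 637^3 / 12 = 7517310308.08 mm^4
y_t = 318.5 mm
M_cr = fr * I / y_t = 3.9212 * 7517310308.08 / 318.5 N-mm
= 92.5496 kN-m

92.5496 kN-m


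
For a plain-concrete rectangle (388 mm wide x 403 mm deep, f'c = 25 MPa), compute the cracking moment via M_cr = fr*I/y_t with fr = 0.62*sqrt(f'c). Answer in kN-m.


fr = 0.62 * sqrt(25) = 0.62 * 5.0 = 3.1 MPa
I = 388 * 403^3 / 12 = 2116243406.33 mm^4
y_t = 201.5 mm
M_cr = fr * I / y_t = 3.1 * 2116243406.33 / 201.5 N-mm
= 32.5576 kN-m

32.5576 kN-m


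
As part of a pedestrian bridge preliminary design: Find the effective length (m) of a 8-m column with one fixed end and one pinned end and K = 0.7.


L_eff = K * L
= 0.7 * 8
= 5.6 m

5.6 m


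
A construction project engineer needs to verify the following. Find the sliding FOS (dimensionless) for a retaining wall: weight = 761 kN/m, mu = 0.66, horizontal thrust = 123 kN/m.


Resisting force = mu * W = 0.66 * 761 = 502.26 kN/m
FOS = Resisting / Driving = 502.26 / 123
= 4.0834 (dimensionless)

4.0834 (dimensionless)


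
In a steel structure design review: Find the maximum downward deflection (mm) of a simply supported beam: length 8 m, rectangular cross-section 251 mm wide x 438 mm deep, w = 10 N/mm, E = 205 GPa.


I = 251 * 438^3 / 12 = 1757578806.0 mm^4
L = 8000.0 mm, w = 10 N/mm, E = 205000.0 MPa
delta = 5 * w * L^4 / (384 * E * I)
= 5 * 10 * 8000.0^4 / (384 * 205000.0 * 1757578806.0)
= 1.4802 mm

1.4802 mm


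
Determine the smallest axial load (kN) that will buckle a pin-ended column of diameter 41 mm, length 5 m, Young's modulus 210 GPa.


I = pi * d^4 / 64 = 138709.22 mm^4
L = 5000.0 mm
P_cr = pi^2 * E * I / L^2
= 9.8696 * 210000.0 * 138709.22 / 5000.0^2
= 11499.64 N = 11.4996 kN

11.4996 kN


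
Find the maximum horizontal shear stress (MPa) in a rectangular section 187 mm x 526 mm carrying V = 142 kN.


A = b * h = 187 * 526 = 98362 mm^2
V = 142 kN = 142000.0 N
tau_max = 1.5 * V / A = 1.5 * 142000.0 / 98362
= 2.1655 MPa

2.1655 MPa


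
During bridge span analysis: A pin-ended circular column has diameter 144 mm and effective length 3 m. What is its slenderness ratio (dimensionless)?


Radius of gyration r = d / 4 = 144 / 4 = 36.0 mm
L_eff = 3000.0 mm
Slenderness ratio = L / r = 3000.0 / 36.0 = 83.33 (dimensionless)

83.33 (dimensionless)


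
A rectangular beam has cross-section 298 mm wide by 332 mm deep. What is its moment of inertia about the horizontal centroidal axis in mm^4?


I = b * h^3 / 12
= 298 * 332^3 / 12
= 298 * 36594368 / 12
= 908760138.67 mm^4

908760138.67 mm^4


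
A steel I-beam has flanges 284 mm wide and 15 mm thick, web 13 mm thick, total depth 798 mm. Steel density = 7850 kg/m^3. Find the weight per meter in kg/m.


A_flanges = 2 * 284 * 15 = 8520 mm^2
A_web = (798 - 2 * 15) * 13 = 9984 mm^2
A_total = 8520 + 9984 = 18504 mm^2 = 0.018504 m^2
Weight = rho * A = 7850 * 0.018504 = 145.2564 kg/m

145.2564 kg/m


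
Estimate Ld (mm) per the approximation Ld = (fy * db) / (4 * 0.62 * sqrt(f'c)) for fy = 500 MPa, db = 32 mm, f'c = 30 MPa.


Ld = (fy * db) / (4 * 0.62 * sqrt(f'c))
= (500 * 32) / (4 * 0.62 * sqrt(30))
= 16000 / 13.5835
= 1177.9 mm

1177.9 mm


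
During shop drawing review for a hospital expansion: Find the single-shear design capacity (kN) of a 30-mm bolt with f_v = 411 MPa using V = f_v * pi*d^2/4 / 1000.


A = pi * d^2 / 4 = pi * 30^2 / 4 = 706.8583 mm^2
V = f_v * A / 1000 = 411 * 706.8583 / 1000
= 290.5188 kN

290.5188 kN


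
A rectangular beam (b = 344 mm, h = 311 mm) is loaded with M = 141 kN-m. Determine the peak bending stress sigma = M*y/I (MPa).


I = b * h^3 / 12 = 344 * 311^3 / 12 = 862299955.33 mm^4
y = h / 2 = 311 / 2 = 155.5 mm
M = 141 kN-m = 141000000.0 N-mm
sigma = M * y / I = 141000000.0 * 155.5 / 862299955.33
= 25.43 MPa

25.43 MPa


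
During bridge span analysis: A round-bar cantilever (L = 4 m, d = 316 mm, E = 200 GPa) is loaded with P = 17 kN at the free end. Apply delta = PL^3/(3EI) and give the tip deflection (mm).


I = pi * d^4 / 64 = pi * 316^4 / 64 = 489461153.31 mm^4
L = 4000.0 mm, P = 17000.0 N, E = 200000.0 MPa
delta = P * L^3 / (3 * E * I)
= 17000.0 * 4000.0^3 / (3 * 200000.0 * 489461153.31)
= 3.7048 mm

3.7048 mm


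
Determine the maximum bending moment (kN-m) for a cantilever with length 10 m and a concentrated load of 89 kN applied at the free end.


For a cantilever with a point load at the free end:
M_max = P * L = 89 * 10 = 890 kN-m

890 kN-m


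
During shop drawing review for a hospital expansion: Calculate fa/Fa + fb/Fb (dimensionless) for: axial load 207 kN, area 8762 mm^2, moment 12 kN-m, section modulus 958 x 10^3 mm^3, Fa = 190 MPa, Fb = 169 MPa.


f_a = P / A = 207000.0 / 8762 = 23.6247 MPa
f_b = M / S = 12000000.0 / 958000.0 = 12.5261 MPa
Ratio = f_a / Fa + f_b / Fb
= 23.6247 / 190 + 12.5261 / 169
= 0.1985 (dimensionless)

0.1985 (dimensionless)


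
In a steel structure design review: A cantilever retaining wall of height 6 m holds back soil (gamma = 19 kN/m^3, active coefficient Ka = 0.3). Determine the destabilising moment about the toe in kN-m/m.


Pa = 0.5 * Ka * gamma * H^2
= 0.5 * 0.3 * 19 * 6^2
= 102.6 kN/m
Arm = H / 3 = 6 / 3 = 2.0 m
Mo = Pa * arm = Pa * H / 3 = 102.6 * 6 / 3 = 205.2 kN-m/m

205.2 kN-m/m


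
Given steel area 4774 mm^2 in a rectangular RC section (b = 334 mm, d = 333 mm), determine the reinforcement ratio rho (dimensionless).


rho = As / (b * d)
= 4774 / (334 * 333)
= 4774 / 111222
= 0.042923 (dimensionless)

0.042923 (dimensionless)


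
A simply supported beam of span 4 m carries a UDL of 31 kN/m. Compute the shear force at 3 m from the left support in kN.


R_A = w * L / 2 = 31 * 4 / 2 = 62.0 kN
V(x) = R_A - w * x = 62.0 - 31 * 3
= -31.0 kN

-31.0 kN


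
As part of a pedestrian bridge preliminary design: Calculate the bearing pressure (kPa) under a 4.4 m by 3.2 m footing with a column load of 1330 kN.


A = 4.4 * 3.2 = 14.08 m^2
q = P / A = 1330 / 14.08
= 94.4602 kPa

94.4602 kPa


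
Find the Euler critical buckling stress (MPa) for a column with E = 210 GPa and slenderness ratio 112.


sigma_cr = pi^2 * E / lambda^2
= 9.8696 * 210000.0 / 112^2
= 9.8696 * 210000.0 / 12544
= 165.2278 MPa

165.2278 MPa


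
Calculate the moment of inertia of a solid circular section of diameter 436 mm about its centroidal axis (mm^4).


r = d / 2 = 436 / 2 = 218.0 mm
I = pi * r^4 / 4 = pi * 218.0^4 / 4
= 1773845766.37 mm^4

1773845766.37 mm^4


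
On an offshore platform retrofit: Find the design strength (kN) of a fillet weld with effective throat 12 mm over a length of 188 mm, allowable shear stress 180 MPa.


Strength = throat * length * allowable stress
= 12 * 188 * 180 N
= 406080 N
= 406.08 kN

406.08 kN


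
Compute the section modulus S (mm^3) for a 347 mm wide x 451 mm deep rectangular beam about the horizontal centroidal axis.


S = b * h^2 / 6
= 347 * 451^2 / 6
= 347 * 203401 / 6
= 11763357.83 mm^3

11763357.83 mm^3


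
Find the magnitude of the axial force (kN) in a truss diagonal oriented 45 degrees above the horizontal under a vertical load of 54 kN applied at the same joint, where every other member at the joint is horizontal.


At the joint, only the diagonal has a vertical component, so vertical equilibrium gives:
F * sin(45) = 54
F = 54 / sin(45)
= 54 / 0.707107
= 76.37 kN

76.37 kN


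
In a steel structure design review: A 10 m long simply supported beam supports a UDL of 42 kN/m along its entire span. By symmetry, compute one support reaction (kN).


Total load = w * L = 42 * 10 = 420 kN
By symmetry, each reaction R = total / 2 = 420 / 2 = 210.0 kN

210.0 kN


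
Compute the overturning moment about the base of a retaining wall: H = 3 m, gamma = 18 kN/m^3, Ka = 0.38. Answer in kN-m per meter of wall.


Pa = 0.5 * Ka * gamma * H^2
= 0.5 * 0.38 * 18 * 3^2
= 30.78 kN/m
Arm = H / 3 = 3 / 3 = 1.0 m
Mo = Pa * arm = Pa * H / 3 = 30.78 * 3 / 3 = 30.78 kN-m/m

30.78 kN-m/m


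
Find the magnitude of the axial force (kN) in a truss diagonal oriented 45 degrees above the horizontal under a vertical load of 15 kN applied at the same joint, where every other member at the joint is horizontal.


At the joint, only the diagonal has a vertical component, so vertical equilibrium gives:
F * sin(45) = 15
F = 15 / sin(45)
= 15 / 0.707107
= 21.21 kN

21.21 kN


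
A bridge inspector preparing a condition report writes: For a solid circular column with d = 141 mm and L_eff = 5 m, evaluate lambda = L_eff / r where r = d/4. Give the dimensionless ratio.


Radius of gyration r = d / 4 = 141 / 4 = 35.25 mm
L_eff = 5000.0 mm
Slenderness ratio = L / r = 5000.0 / 35.25 = 141.84 (dimensionless)

141.84 (dimensionless)


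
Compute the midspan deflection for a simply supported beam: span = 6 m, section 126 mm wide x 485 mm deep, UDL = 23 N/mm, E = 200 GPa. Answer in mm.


I = 126 * 485^3 / 12 = 1197883312.5 mm^4
L = 6000.0 mm, w = 23 N/mm, E = 200000.0 MPa
delta = 5 * w * L^4 / (384 * E * I)
= 5 * 23 * 6000.0^4 / (384 * 200000.0 * 1197883312.5)
= 1.62 mm

1.62 mm


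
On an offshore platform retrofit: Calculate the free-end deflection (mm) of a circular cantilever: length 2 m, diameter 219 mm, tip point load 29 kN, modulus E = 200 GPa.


I = pi * d^4 / 64 = pi * 219^4 / 64 = 112913627.02 mm^4
L = 2000.0 mm, P = 29000.0 N, E = 200000.0 MPa
delta = P * L^3 / (3 * E * I)
= 29000.0 * 2000.0^3 / (3 * 200000.0 * 112913627.02)
= 3.4244 mm

3.4244 mm


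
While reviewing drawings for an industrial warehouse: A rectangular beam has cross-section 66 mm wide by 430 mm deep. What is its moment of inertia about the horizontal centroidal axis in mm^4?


I = b * h^3 / 12
= 66 * 430^3 / 12
= 66 * 79507000 / 12
= 437288500.0 mm^4

437288500.0 mm^4


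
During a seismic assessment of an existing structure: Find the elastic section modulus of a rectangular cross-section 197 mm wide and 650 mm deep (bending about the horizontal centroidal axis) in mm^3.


S = b * h^2 / 6
= 197 * 650^2 / 6
= 197 * 422500 / 6
= 13872083.33 mm^3

13872083.33 mm^3


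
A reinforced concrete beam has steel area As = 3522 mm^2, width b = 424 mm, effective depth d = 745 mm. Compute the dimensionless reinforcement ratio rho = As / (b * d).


rho = As / (b * d)
= 3522 / (424 * 745)
= 3522 / 315880
= 0.01115 (dimensionless)

0.01115 (dimensionless)


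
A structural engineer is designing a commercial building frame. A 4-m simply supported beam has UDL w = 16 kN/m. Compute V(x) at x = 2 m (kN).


R_A = w * L / 2 = 16 * 4 / 2 = 32.0 kN
V(x) = R_A - w * x = 32.0 - 16 * 2
= 0.0 kN

0.0 kN


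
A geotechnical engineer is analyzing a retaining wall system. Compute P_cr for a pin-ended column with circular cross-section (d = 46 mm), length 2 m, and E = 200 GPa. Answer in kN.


I = pi * d^4 / 64 = 219786.61 mm^4
L = 2000.0 mm
P_cr = pi^2 * E * I / L^2
= 9.8696 * 200000.0 * 219786.61 / 2000.0^2
= 108460.34 N = 108.4603 kN

108.4603 kN


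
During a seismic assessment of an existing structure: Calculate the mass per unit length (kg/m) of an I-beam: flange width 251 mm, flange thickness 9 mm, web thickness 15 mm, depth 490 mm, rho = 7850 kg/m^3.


A_flanges = 2 * 251 * 9 = 4518 mm^2
A_web = (490 - 2 * 9) * 15 = 7080 mm^2
A_total = 4518 + 7080 = 11598 mm^2 = 0.011598 m^2
Weight = rho * A = 7850 * 0.011598 = 91.0443 kg/m

91.0443 kg/m


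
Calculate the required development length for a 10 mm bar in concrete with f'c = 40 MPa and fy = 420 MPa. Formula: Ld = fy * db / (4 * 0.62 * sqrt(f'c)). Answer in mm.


Ld = (fy * db) / (4 * 0.62 * sqrt(f'c))
= (420 * 10) / (4 * 0.62 * sqrt(40))
= 4200 / 15.6849
= 267.77 mm

267.77 mm


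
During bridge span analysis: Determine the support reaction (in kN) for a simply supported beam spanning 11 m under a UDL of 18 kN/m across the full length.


Total load = w * L = 18 * 11 = 198 kN
By symmetry, each reaction R = total / 2 = 198 / 2 = 99.0 kN

99.0 kN


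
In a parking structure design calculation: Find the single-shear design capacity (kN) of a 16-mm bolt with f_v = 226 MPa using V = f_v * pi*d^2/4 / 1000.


A = pi * d^2 / 4 = pi * 16^2 / 4 = 201.0619 mm^2
V = f_v * A / 1000 = 226 * 201.0619 / 1000
= 45.44 kN

45.44 kN


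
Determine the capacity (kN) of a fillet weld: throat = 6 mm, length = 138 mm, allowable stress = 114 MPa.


Strength = throat * length * allowable stress
= 6 * 138 * 114 N
= 94392 N
= 94.39 kN

94.39 kN


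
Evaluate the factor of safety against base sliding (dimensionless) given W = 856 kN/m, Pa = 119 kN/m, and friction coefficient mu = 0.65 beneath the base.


Resisting force = mu * W = 0.65 * 856 = 556.4 kN/m
FOS = Resisting / Driving = 556.4 / 119
= 4.6756 (dimensionless)

4.6756 (dimensionless)


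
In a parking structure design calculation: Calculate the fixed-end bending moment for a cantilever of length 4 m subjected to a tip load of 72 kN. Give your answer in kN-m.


For a cantilever with a point load at the free end:
M_max = P * L = 72 * 4 = 288 kN-m

288 kN-m


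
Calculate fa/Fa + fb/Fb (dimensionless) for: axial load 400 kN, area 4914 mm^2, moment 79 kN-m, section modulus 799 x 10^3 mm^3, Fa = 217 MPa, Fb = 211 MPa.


f_a = P / A = 400000.0 / 4914 = 81.4001 MPa
f_b = M / S = 79000000.0 / 799000.0 = 98.8736 MPa
Ratio = f_a / Fa + f_b / Fb
= 81.4001 / 217 + 98.8736 / 211
= 0.8437 (dimensionless)

0.8437 (dimensionless)


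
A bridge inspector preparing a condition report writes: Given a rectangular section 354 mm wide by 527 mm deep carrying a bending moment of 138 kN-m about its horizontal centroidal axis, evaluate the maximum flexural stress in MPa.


I = b * h^3 / 12 = 354 * 527^3 / 12 = 4317713898.5 mm^4
y = h / 2 = 527 / 2 = 263.5 mm
M = 138 kN-m = 138000000.0 N-mm
sigma = M * y / I = 138000000.0 * 263.5 / 4317713898.5
= 8.42 MPa

8.42 MPa


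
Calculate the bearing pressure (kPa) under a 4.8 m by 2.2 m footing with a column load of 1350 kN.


A = 4.8 * 2.2 = 10.56 m^2
q = P / A = 1350 / 10.56
= 127.8409 kPa

127.8409 kPa


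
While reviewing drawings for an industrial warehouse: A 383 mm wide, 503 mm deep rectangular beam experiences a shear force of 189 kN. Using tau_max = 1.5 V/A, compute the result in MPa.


A = b * h = 383 * 503 = 192649 mm^2
V = 189 kN = 189000.0 N
tau_max = 1.5 * V / A = 1.5 * 189000.0 / 192649
= 1.4716 MPa

1.4716 MPa


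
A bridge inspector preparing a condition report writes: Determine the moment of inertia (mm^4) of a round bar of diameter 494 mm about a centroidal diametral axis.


r = d / 2 = 494 / 2 = 247.0 mm
I = pi * r^4 / 4 = pi * 247.0^4 / 4
= 2923328996.8 mm^4

2923328996.8 mm^4


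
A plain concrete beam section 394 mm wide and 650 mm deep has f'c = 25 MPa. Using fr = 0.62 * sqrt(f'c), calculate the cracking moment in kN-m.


fr = 0.62 * sqrt(25) = 0.62 * 5.0 = 3.1 MPa
I = 394 * 650^3 / 12 = 9016854166.67 mm^4
y_t = 325.0 mm
M_cr = fr * I / y_t = 3.1 * 9016854166.67 / 325.0 N-mm
= 86.0069 kN-m

86.0069 kN-m


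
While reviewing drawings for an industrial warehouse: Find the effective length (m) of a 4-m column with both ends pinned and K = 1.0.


L_eff = K * L
= 1.0 * 4
= 4.0 m

4.0 m


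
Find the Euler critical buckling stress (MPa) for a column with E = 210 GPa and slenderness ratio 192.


sigma_cr = pi^2 * E / lambda^2
= 9.8696 * 210000.0 / 192^2
= 9.8696 * 210000.0 / 36864
= 56.2233 MPa

56.2233 MPa


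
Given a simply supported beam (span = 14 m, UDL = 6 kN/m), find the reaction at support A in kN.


Total load = w * L = 6 * 14 = 84 kN
By symmetry, each reaction R = total / 2 = 84 / 2 = 42.0 kN

42.0 kN


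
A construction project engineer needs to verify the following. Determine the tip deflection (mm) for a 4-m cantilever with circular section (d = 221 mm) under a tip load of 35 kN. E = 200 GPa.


I = pi * d^4 / 64 = pi * 221^4 / 64 = 117095173.24 mm^4
L = 4000.0 mm, P = 35000.0 N, E = 200000.0 MPa
delta = P * L^3 / (3 * E * I)
= 35000.0 * 4000.0^3 / (3 * 200000.0 * 117095173.24)
= 31.8829 mm

31.8829 mm


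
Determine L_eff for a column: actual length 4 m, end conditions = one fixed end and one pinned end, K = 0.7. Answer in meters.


L_eff = K * L
= 0.7 * 4
= 2.8 m

2.8 m


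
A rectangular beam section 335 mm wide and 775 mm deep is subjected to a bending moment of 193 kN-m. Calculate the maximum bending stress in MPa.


I = b * h^3 / 12 = 335 * 775^3 / 12 = 12994772135.42 mm^4
y = h / 2 = 775 / 2 = 387.5 mm
M = 193 kN-m = 193000000.0 N-mm
sigma = M * y / I = 193000000.0 * 387.5 / 12994772135.42
= 5.76 MPa

5.76 MPa


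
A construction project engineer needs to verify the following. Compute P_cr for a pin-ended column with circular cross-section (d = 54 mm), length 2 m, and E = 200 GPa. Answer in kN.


I = pi * d^4 / 64 = 417392.79 mm^4
L = 2000.0 mm
P_cr = pi^2 * E * I / L^2
= 9.8696 * 200000.0 * 417392.79 / 2000.0^2
= 205975.08 N = 205.9751 kN

205.9751 kN


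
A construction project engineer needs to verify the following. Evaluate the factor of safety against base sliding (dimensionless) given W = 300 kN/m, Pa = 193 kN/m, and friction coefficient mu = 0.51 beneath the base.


Resisting force = mu * W = 0.51 * 300 = 153.0 kN/m
FOS = Resisting / Driving = 153.0 / 193
= 0.7927 (dimensionless)

0.7927 (dimensionless)


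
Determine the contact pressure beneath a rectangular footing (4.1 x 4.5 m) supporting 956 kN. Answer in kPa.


A = 4.1 * 4.5 = 18.45 m^2
q = P / A = 956 / 18.45
= 51.8157 kPa

51.8157 kPa


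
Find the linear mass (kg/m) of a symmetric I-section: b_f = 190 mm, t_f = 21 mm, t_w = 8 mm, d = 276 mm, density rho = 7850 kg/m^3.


A_flanges = 2 * 190 * 21 = 7980 mm^2
A_web = (276 - 2 * 21) * 8 = 1872 mm^2
A_total = 7980 + 1872 = 9852 mm^2 = 0.009852 m^2
Weight = rho * A = 7850 * 0.009852 = 77.3382 kg/m

77.3382 kg/m
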